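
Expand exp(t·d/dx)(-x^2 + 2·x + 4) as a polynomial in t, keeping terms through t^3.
- t^{2} - 2 t \left(x - 1\right) - x^{2} + 2 x + 4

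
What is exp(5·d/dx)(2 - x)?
- x - 3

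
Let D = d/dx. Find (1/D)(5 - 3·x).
- \frac{3 x^{2}}{2} + 5 x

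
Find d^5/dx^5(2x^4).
0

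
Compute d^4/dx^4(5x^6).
1800 x^{2}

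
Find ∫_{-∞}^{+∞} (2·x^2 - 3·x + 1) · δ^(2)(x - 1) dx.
4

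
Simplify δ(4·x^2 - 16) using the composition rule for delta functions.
\frac{\delta(x - 2) + \delta(x + 2)}{16}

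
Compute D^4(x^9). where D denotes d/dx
3024 x^{5}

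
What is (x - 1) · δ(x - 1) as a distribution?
0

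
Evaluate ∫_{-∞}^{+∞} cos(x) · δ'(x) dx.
0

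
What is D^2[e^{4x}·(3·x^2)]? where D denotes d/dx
\left(48 x^{2} + 48 x + 6\right) e^{4 x}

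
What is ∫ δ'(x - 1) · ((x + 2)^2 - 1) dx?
-6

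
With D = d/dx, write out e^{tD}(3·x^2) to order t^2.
3 t^{2} + 6 t x + 3 x^{2}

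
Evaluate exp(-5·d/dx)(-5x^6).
- 5 x^{6} + 150 x^{5} - 1875 x^{4} + 12500 x^{3} - 46875 x^{2} + 93750 x - 78125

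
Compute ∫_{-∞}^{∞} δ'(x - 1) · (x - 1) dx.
-1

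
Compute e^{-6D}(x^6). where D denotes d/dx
x^{6} - 36 x^{5} + 540 x^{4} - 4320 x^{3} + 19440 x^{2} - 46656 x + 46656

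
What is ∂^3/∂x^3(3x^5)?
180 x^{2}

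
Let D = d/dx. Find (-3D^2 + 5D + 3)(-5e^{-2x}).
95 e^{- 2 x}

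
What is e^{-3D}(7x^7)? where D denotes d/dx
7 x^{7} - 147 x^{6} + 1323 x^{5} - 6615 x^{4} + 19845 x^{3} - 35721 x^{2} + 35721 x - 15309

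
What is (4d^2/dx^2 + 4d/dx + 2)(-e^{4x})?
- 82 e^{4 x}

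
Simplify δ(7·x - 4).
\frac{\delta(x - 4/7)}{7}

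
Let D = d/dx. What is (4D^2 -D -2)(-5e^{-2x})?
- 80 e^{- 2 x}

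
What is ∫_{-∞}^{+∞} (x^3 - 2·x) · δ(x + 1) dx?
1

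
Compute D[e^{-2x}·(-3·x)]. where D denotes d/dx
3 \left(2 x - 1\right) e^{- 2 x}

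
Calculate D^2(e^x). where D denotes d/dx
e^{x}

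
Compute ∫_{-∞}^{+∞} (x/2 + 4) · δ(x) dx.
4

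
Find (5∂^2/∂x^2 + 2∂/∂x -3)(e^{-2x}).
13 e^{- 2 x}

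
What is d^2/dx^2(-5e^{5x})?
- 125 e^{5 x}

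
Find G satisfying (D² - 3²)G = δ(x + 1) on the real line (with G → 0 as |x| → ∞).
-\frac{e^{-3|x + 1|}}{6}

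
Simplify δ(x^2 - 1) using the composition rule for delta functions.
\frac{\delta(x + 1) + \delta(x - 1)}{2}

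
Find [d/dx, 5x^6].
30 x^{5}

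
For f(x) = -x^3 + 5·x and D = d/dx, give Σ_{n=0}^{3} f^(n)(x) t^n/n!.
- t^{3} - 3 t^{2} x - t \left(3 x^{2} - 5\right) - x^{3} + 5 x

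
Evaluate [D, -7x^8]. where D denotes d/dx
- 56 x^{7}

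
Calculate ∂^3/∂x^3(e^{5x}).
125 e^{5 x}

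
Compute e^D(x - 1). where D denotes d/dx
x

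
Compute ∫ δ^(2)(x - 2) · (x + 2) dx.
0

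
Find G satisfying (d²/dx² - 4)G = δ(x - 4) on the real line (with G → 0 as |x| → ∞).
-\frac{e^{-2|x - 4|}}{4}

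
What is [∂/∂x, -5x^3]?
- 15 x^{2}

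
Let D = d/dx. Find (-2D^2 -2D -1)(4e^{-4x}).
- 100 e^{- 4 x}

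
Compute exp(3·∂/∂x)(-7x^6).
- 7 x^{6} - 126 x^{5} - 945 x^{4} - 3780 x^{3} - 8505 x^{2} - 10206 x - 5103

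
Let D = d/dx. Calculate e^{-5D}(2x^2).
2 x^{2} - 20 x + 50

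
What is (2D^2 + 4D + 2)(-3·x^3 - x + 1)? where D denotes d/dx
- 6 x^{3} - 36 x^{2} - 38 x - 2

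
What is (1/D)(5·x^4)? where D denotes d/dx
x^{5}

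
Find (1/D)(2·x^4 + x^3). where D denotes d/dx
\frac{2 x^{5}}{5} + \frac{x^{4}}{4}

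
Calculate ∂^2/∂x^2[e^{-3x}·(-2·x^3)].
6 x \left(- 3 x^{2} + 6 x - 2\right) e^{- 3 x}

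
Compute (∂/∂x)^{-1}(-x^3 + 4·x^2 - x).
- \frac{x^{4}}{4} + \frac{4 x^{3}}{3} - \frac{x^{2}}{2}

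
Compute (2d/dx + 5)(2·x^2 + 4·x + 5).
10 x^{2} + 28 x + 33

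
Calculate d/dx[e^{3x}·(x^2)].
x \left(3 x + 2\right) e^{3 x}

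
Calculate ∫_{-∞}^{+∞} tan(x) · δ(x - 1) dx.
\tan{\left(1 \right)}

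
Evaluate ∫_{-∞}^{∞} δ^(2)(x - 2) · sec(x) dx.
\left(1 + 2 \tan^{2}{\left(2 \right)}\right) \sec{\left(2 \right)}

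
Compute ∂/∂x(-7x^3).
- 21 x^{2}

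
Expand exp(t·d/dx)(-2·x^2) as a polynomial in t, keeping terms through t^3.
- 2 t^{2} - 4 t x - 2 x^{2}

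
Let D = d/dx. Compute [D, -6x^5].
- 30 x^{4}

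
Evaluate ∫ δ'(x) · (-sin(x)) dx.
1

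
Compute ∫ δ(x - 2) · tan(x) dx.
\tan{\left(2 \right)}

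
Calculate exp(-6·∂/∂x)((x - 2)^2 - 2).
x^{2} - 16 x + 62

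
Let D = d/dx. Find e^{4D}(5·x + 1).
5 x + 21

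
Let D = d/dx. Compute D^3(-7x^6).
- 840 x^{3}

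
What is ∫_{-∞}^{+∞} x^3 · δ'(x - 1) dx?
-3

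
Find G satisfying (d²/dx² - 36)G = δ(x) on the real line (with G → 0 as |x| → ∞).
-\frac{e^{-6|x|}}{12}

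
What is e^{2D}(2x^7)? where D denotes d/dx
2 x^{7} + 28 x^{6} + 168 x^{5} + 560 x^{4} + 1120 x^{3} + 1344 x^{2} + 896 x + 256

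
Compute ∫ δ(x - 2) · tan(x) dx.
\tan{\left(2 \right)}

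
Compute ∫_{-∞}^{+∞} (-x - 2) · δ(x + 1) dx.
-1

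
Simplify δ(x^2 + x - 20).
\frac{\delta(x - 4) + \delta(x + 5)}{9}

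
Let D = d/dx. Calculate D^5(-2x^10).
- 60480 x^{5}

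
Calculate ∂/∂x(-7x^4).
- 28 x^{3}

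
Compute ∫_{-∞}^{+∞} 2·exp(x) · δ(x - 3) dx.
2 e^{3}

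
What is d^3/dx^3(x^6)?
120 x^{3}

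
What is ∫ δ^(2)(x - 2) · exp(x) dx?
e^{2}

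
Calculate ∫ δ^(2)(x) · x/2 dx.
0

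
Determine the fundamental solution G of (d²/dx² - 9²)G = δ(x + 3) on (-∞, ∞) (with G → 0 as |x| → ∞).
-\frac{e^{-9|x + 3|}}{18}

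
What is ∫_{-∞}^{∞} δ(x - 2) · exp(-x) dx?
e^{-2}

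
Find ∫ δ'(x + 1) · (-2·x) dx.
2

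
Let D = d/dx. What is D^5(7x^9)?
105840 x^{4}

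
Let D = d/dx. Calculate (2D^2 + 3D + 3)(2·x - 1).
6 x + 3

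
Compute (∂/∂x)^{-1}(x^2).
\frac{x^{3}}{3}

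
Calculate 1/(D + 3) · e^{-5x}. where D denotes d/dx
- \frac{e^{- 5 x}}{2}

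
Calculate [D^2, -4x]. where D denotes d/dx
-8D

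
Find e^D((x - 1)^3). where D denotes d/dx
x^{3}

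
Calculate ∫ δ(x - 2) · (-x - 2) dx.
-4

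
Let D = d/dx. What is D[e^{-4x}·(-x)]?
\left(4 x - 1\right) e^{- 4 x}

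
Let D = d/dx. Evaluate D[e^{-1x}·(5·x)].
5 \left(1 - x\right) e^{- x}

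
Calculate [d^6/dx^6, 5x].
30\frac{d^{5}}{dx^{5}}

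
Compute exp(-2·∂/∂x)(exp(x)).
e^{x - 2}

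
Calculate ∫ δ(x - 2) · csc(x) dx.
\csc{\left(2 \right)}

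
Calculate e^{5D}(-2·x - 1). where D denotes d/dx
- 2 x - 11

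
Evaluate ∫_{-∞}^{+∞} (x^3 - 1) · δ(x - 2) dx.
7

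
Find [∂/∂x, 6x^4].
24 x^{3}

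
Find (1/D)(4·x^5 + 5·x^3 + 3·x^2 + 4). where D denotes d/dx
\frac{2 x^{6}}{3} + \frac{5 x^{4}}{4} + x^{3} + 4 x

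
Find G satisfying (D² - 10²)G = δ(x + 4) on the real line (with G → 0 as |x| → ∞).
-\frac{e^{-10|x + 4|}}{20}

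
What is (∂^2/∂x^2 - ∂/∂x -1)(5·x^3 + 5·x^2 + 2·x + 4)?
- 5 x^{3} - 20 x^{2} + 18 x + 4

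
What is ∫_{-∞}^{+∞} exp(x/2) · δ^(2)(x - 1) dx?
\frac{e^{\frac{1}{2}}}{4}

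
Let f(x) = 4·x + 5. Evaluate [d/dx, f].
4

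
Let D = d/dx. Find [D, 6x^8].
48 x^{7}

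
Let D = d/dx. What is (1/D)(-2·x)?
- x^{2}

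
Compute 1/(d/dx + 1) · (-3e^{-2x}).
3 e^{- 2 x}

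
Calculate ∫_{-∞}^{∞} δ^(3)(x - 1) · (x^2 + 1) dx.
0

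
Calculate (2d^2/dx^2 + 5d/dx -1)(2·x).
10 - 2 x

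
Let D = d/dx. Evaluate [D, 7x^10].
70 x^{9}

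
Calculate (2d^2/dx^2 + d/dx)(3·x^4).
12 x^{2} \left(x + 6\right)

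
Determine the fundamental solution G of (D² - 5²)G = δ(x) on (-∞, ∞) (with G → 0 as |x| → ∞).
-\frac{e^{-5|x|}}{10}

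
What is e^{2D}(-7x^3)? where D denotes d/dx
- 7 x^{3} - 42 x^{2} - 84 x - 56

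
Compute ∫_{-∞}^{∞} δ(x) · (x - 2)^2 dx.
4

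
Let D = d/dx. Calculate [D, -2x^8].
- 16 x^{7}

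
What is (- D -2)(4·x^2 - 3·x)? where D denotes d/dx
- 8 x^{2} - 2 x + 3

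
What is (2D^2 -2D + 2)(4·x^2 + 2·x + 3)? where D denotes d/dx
8 x^{2} - 12 x + 18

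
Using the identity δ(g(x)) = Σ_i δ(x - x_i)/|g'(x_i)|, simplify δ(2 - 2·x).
\frac{\delta(x - 1)}{2}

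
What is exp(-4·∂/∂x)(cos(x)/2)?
\frac{\cos{\left(x - 4 \right)}}{2}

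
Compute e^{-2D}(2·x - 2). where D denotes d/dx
2 x - 6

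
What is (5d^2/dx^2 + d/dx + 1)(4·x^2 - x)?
4 x^{2} + 7 x + 39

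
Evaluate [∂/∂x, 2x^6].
12 x^{5}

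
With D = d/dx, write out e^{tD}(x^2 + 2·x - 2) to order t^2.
t^{2} + 2 t \left(x + 1\right) + x^{2} + 2 x - 2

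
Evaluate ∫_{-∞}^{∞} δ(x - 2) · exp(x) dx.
e^{2}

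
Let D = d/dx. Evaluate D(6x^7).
42 x^{6}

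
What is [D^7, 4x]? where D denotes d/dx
28D^{6}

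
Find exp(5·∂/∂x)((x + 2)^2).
x^{2} + 14 x + 49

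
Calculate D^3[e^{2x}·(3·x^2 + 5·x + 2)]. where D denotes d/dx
\left(24 x^{2} + 112 x + 112\right) e^{2 x}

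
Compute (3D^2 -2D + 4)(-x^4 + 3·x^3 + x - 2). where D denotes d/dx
- 4 x^{4} + 20 x^{3} - 54 x^{2} + 58 x - 10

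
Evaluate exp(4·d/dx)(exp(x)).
e^{x + 4}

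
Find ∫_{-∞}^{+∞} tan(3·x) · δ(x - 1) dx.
\tan{\left(3 \right)}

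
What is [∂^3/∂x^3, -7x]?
-21\frac{d^{2}}{dx^{2}}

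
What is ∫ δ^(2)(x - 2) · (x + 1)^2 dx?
2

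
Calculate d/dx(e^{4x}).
4 e^{4 x}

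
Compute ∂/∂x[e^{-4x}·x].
\left(1 - 4 x\right) e^{- 4 x}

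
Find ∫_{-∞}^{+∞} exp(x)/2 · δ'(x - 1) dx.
- \frac{e}{2}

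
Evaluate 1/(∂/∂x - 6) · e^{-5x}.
- \frac{e^{- 5 x}}{11}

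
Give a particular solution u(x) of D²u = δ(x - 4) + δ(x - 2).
\frac{|x - 4|}{2} + \frac{|x - 2|}{2}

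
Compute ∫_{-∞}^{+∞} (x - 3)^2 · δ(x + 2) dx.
25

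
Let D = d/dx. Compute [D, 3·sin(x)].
3 \cos{\left(x \right)}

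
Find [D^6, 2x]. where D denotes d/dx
12D^{5}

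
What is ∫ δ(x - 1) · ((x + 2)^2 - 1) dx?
8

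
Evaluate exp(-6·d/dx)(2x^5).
2 x^{5} - 60 x^{4} + 720 x^{3} - 4320 x^{2} + 12960 x - 15552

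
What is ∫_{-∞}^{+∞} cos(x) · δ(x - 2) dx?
\cos{\left(2 \right)}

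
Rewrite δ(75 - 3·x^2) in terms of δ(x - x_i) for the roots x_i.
\frac{\delta(x - 5) + \delta(x + 5)}{30}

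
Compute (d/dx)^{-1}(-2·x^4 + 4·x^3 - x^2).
- \frac{2 x^{5}}{5} + x^{4} - \frac{x^{3}}{3}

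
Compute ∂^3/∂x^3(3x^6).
360 x^{3}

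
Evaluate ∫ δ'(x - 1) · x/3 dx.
- \frac{1}{3}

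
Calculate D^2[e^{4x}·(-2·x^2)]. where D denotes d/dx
\left(- 32 x^{2} - 32 x - 4\right) e^{4 x}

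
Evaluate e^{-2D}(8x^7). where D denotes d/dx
8 x^{7} - 112 x^{6} + 672 x^{5} - 2240 x^{4} + 4480 x^{3} - 5376 x^{2} + 3584 x - 1024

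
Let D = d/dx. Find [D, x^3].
3 x^{2}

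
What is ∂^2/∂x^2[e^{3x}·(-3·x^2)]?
\left(- 27 x^{2} - 36 x - 6\right) e^{3 x}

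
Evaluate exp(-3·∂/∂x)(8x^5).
8 x^{5} - 120 x^{4} + 720 x^{3} - 2160 x^{2} + 3240 x - 1944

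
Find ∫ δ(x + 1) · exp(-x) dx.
e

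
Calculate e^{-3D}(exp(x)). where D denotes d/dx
e^{x - 3}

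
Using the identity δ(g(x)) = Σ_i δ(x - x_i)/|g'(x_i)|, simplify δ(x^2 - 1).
\frac{\delta(x - 1) + \delta(x + 1)}{2}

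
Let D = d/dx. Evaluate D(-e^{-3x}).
3 e^{- 3 x}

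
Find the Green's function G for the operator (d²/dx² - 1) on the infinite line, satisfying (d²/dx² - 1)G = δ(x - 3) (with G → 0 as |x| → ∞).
-\frac{e^{-|x - 3|}}{2}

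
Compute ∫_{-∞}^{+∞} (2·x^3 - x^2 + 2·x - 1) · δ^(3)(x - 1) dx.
-12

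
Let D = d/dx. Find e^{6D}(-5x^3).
- 5 x^{3} - 90 x^{2} - 540 x - 1080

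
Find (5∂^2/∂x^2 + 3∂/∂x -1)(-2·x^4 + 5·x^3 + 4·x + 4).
2 x^{4} - 29 x^{3} - 75 x^{2} + 146 x + 8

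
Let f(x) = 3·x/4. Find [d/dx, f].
\frac{3}{4}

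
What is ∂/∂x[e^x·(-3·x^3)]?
3 x^{2} \left(- x - 3\right) e^{x}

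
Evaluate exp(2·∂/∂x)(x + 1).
x + 3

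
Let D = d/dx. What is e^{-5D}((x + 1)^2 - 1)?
x^{2} - 8 x + 15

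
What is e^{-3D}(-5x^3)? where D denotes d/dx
- 5 x^{3} + 45 x^{2} - 135 x + 135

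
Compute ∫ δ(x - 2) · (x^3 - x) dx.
6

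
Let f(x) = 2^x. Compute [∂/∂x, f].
2^{x} \log{\left(2 \right)}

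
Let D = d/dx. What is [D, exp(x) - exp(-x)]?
2 \cosh{\left(x \right)}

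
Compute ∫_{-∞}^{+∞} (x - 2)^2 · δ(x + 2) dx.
16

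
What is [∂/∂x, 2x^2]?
4 x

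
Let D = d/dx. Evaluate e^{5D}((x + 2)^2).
x^{2} + 14 x + 49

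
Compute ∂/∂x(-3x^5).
- 15 x^{4}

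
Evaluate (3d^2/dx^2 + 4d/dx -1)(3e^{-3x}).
42 e^{- 3 x}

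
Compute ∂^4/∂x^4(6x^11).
47520 x^{7}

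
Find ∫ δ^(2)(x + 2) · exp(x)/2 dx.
\frac{1}{2 e^{2}}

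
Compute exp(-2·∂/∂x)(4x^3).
4 x^{3} - 24 x^{2} + 48 x - 32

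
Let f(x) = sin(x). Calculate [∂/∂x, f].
\cos{\left(x \right)}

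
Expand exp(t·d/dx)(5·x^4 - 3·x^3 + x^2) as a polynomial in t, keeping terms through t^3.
t^{3} \left(20 x - 3\right) + t^{2} \left(30 x^{2} - 9 x + 1\right) + t x \left(20 x^{2} - 9 x + 2\right) + 5 x^{4} - 3 x^{3} + x^{2}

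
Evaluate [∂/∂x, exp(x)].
e^{x}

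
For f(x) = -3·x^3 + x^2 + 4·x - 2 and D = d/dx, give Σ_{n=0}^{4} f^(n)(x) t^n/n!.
- 3 t^{3} + t^{2} \left(1 - 9 x\right) + t \left(- 9 x^{2} + 2 x + 4\right) - 3 x^{3} + x^{2} + 4 x - 2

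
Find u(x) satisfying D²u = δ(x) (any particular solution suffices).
\frac{|x|}{2}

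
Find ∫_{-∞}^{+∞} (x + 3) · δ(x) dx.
3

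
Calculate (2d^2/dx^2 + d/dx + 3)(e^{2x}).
13 e^{2 x}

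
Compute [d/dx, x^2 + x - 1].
2 x + 1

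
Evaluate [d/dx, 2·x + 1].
2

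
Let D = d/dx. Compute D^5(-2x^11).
- 110880 x^{6}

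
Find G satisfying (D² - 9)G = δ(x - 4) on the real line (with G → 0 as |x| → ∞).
-\frac{e^{-3|x - 4|}}{6}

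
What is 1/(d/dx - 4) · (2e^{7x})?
\frac{2 e^{7 x}}{3}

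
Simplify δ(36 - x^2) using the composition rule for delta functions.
\frac{\delta(x - 6) + \delta(x + 6)}{12}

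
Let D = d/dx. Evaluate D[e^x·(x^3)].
x^{2} \left(x + 3\right) e^{x}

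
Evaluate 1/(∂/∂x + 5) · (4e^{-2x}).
\frac{4 e^{- 2 x}}{3}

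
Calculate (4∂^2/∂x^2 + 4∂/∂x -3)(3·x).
12 - 9 x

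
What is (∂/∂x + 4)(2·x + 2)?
8 x + 10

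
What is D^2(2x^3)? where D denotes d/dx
12 x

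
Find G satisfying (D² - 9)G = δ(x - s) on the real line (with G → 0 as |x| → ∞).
-\frac{e^{-3|x-s|}}{6}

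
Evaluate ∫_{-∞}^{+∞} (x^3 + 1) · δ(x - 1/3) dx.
\frac{28}{27}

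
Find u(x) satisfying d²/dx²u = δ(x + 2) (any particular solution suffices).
\frac{|x + 2|}{2}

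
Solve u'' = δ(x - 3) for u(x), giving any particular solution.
\frac{|x - 3|}{2}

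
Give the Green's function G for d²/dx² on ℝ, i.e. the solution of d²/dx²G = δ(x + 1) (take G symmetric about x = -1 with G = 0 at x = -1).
\frac{|x + 1|}{2}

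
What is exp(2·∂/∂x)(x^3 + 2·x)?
x^{3} + 6 x^{2} + 14 x + 12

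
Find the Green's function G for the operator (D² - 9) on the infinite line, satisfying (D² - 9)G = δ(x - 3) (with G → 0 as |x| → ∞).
-\frac{e^{-3|x - 3|}}{6}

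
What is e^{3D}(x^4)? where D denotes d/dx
x^{4} + 12 x^{3} + 54 x^{2} + 108 x + 81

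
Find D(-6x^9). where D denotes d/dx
- 54 x^{8}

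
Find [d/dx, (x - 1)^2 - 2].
2 x - 2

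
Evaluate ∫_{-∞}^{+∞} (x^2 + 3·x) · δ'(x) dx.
-3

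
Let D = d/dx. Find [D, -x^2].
- 2 x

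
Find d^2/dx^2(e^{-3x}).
9 e^{- 3 x}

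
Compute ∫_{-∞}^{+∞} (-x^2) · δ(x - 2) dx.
-4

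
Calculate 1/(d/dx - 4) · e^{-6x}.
- \frac{e^{- 6 x}}{10}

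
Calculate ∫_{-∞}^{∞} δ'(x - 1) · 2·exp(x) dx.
- 2 e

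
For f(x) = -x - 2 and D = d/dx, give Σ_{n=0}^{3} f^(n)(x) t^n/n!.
- t - x - 2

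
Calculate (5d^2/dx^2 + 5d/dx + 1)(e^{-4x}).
61 e^{- 4 x}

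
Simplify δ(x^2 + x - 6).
\frac{\delta(x - 2) + \delta(x + 3)}{5}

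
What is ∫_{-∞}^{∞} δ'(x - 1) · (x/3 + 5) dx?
- \frac{1}{3}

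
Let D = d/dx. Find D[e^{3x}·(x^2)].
x \left(3 x + 2\right) e^{3 x}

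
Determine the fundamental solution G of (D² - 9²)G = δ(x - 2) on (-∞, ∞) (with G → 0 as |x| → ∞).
-\frac{e^{-9|x - 2|}}{18}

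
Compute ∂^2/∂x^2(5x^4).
60 x^{2}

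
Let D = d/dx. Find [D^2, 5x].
10D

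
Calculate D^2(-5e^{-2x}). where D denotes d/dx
- 20 e^{- 2 x}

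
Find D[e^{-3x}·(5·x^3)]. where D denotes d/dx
15 x^{2} \left(1 - x\right) e^{- 3 x}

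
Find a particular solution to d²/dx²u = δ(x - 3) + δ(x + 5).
\frac{|x - 3|}{2} + \frac{|x + 5|}{2}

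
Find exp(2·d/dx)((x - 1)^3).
x^{3} + 3 x^{2} + 3 x + 1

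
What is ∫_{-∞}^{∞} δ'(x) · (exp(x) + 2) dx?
-1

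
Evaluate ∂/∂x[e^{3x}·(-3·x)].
\left(- 9 x - 3\right) e^{3 x}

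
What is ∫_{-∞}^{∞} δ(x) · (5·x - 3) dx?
-3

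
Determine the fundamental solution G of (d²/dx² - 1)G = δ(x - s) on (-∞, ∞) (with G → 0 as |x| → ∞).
-\frac{e^{-|x-s|}}{2}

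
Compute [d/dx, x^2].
2 x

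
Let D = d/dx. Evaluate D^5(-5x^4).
0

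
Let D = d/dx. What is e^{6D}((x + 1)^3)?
x^{3} + 21 x^{2} + 147 x + 343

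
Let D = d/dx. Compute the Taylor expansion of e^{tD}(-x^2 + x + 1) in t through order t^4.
- t^{2} - t \left(2 x - 1\right) - x^{2} + x + 1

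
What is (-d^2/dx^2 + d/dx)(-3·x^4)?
12 x^{2} \left(3 - x\right)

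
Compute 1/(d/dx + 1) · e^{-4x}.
- \frac{e^{- 4 x}}{3}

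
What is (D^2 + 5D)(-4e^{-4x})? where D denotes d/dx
16 e^{- 4 x}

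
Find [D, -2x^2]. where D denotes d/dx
- 4 x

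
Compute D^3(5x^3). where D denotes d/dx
30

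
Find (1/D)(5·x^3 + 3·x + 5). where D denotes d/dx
\frac{5 x^{4}}{4} + \frac{3 x^{2}}{2} + 5 x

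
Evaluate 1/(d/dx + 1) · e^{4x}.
\frac{e^{4 x}}{5}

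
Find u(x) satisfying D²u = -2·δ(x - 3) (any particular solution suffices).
-|x - 3|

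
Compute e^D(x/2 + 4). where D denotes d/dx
\frac{x}{2} + \frac{9}{2}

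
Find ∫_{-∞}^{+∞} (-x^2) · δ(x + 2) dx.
-4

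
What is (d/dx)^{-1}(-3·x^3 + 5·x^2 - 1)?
- \frac{3 x^{4}}{4} + \frac{5 x^{3}}{3} - x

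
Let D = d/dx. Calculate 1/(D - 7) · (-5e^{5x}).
\frac{5 e^{5 x}}{2}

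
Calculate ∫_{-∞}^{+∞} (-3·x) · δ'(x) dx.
3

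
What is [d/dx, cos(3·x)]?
- 3 \sin{\left(3 x \right)}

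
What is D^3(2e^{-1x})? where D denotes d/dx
- 2 e^{- x}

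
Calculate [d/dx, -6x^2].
- 12 x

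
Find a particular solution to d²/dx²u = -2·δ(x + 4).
-|x + 4|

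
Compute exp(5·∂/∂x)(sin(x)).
\sin{\left(x + 5 \right)}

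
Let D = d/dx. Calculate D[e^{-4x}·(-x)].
\left(4 x - 1\right) e^{- 4 x}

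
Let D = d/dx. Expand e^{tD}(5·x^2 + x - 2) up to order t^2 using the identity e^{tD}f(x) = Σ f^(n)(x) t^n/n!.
5 t^{2} + t \left(10 x + 1\right) + 5 x^{2} + x - 2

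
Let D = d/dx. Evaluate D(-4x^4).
- 16 x^{3}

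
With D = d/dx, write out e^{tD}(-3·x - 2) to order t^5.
- 3 t - 3 x - 2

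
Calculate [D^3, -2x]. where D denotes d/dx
-6D^{2}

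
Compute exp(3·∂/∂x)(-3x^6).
- 3 x^{6} - 54 x^{5} - 405 x^{4} - 1620 x^{3} - 3645 x^{2} - 4374 x - 2187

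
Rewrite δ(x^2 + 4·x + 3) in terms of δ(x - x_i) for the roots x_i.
\frac{\delta(x + 1) + \delta(x + 3)}{2}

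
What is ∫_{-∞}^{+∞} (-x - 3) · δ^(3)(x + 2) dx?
0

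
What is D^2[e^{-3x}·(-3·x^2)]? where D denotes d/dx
3 \left(- 9 x^{2} + 12 x - 2\right) e^{- 3 x}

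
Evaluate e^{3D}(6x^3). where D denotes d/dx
6 x^{3} + 54 x^{2} + 162 x + 162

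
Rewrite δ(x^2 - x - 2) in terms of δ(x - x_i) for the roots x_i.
\frac{\delta(x + 1) + \delta(x - 2)}{3}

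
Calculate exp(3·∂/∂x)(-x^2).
- x^{2} - 6 x - 9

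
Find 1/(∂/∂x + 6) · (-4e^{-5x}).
- 4 e^{- 5 x}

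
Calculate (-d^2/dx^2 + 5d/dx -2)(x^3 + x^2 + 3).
- 2 x^{3} + 13 x^{2} + 4 x - 8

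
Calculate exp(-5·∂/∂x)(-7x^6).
- 7 x^{6} + 210 x^{5} - 2625 x^{4} + 17500 x^{3} - 65625 x^{2} + 131250 x - 109375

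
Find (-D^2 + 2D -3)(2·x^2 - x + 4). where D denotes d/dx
- 6 x^{2} + 11 x - 18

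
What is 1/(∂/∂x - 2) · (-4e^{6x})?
- e^{6 x}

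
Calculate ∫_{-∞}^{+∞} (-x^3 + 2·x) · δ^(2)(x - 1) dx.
-6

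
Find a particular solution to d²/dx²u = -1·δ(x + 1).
-\frac{|x + 1|}{2}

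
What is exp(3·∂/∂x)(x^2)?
x^{2} + 6 x + 9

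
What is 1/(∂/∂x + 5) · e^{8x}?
\frac{e^{8 x}}{13}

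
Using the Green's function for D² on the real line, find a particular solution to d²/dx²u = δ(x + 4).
\frac{|x + 4|}{2}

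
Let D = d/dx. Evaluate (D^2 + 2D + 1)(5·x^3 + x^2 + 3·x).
5 x^{3} + 31 x^{2} + 37 x + 8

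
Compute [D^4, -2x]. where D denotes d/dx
-8D^{3}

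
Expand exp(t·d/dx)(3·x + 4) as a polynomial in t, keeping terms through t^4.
3 t + 3 x + 4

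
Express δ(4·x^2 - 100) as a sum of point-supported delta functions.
\frac{\delta(x - 5) + \delta(x + 5)}{40}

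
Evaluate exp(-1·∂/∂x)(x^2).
x^{2} - 2 x + 1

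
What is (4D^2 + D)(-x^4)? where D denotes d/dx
4 x^{2} \left(- x - 12\right)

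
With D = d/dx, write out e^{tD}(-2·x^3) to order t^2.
2 x \left(- 3 t^{2} - 3 t x - x^{2}\right)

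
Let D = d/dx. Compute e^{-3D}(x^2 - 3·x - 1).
x^{2} - 9 x + 17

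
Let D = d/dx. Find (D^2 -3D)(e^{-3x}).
18 e^{- 3 x}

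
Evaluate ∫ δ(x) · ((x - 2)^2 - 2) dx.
2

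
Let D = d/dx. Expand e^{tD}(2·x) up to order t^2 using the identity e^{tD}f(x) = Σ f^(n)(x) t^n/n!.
2 t + 2 x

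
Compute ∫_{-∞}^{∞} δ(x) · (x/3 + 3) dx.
3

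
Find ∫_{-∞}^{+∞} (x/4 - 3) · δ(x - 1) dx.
- \frac{11}{4}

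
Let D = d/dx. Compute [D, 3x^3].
9 x^{2}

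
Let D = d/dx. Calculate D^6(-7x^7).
- 35280 x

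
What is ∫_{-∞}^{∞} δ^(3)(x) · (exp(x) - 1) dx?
-1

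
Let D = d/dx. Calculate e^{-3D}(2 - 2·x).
8 - 2 x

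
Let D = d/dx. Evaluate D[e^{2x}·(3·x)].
\left(6 x + 3\right) e^{2 x}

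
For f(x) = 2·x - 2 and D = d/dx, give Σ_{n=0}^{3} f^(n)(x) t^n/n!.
2 t + 2 x - 2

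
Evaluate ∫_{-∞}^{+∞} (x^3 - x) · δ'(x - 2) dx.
-11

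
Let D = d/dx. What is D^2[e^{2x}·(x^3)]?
2 x \left(2 x^{2} + 6 x + 3\right) e^{2 x}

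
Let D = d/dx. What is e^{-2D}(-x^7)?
- x^{7} + 14 x^{6} - 84 x^{5} + 280 x^{4} - 560 x^{3} + 672 x^{2} - 448 x + 128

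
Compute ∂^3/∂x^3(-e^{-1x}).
e^{- x}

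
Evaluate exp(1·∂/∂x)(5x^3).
5 x^{3} + 15 x^{2} + 15 x + 5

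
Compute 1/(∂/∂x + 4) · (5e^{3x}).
\frac{5 e^{3 x}}{7}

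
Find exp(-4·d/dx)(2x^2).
2 x^{2} - 16 x + 32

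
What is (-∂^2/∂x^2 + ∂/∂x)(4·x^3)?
12 x \left(x - 2\right)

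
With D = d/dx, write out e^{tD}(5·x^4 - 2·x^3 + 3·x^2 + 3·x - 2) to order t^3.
t^{3} \left(20 x - 2\right) + t^{2} \left(30 x^{2} - 6 x + 3\right) + t \left(20 x^{3} - 6 x^{2} + 6 x + 3\right) + 5 x^{4} - 2 x^{3} + 3 x^{2} + 3 x - 2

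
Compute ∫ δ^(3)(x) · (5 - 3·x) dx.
0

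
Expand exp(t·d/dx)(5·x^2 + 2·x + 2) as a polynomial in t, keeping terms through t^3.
5 t^{2} + 2 t \left(5 x + 1\right) + 5 x^{2} + 2 x + 2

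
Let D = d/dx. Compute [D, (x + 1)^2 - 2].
2 x + 2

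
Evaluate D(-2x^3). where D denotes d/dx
- 6 x^{2}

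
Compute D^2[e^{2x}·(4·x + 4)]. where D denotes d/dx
16 \left(x + 2\right) e^{2 x}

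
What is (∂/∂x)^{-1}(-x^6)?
- \frac{x^{7}}{7}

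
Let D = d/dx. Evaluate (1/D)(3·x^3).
\frac{3 x^{4}}{4}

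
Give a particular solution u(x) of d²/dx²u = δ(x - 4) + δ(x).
\frac{|x - 4|}{2} + \frac{|x|}{2}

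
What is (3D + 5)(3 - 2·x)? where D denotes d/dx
9 - 10 x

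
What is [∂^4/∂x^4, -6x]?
-24\frac{d^{3}}{dx^{3}}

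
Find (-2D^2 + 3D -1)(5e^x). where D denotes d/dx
0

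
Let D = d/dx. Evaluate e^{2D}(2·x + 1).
2 x + 5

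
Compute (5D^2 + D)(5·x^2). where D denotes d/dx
10 x + 50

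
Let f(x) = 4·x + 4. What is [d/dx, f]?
4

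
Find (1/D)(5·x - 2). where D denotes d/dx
\frac{5 x^{2}}{2} - 2 x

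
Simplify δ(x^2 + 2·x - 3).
\frac{\delta(x + 3) + \delta(x - 1)}{4}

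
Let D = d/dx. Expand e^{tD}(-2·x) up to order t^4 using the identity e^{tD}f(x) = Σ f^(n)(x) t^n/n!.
- 2 t - 2 x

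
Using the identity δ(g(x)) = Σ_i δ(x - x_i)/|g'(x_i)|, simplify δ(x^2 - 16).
\frac{\delta(x - 4) + \delta(x + 4)}{8}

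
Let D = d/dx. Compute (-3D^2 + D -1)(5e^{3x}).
- 125 e^{3 x}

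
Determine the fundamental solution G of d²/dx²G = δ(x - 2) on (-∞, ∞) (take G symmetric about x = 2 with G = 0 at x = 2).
\frac{|x - 2|}{2}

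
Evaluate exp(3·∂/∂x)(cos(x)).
\cos{\left(x + 3 \right)}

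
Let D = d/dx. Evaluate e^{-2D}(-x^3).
- x^{3} + 6 x^{2} - 12 x + 8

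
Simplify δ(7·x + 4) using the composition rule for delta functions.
\frac{\delta(x + 4/7)}{7}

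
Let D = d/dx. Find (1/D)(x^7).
\frac{x^{8}}{8}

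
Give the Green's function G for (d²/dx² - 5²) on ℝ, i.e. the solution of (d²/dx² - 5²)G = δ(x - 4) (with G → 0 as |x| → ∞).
-\frac{e^{-5|x - 4|}}{10}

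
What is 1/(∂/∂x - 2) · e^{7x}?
\frac{e^{7 x}}{5}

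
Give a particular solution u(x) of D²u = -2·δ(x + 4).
-|x + 4|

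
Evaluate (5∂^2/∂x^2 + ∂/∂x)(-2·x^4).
8 x^{2} \left(- x - 15\right)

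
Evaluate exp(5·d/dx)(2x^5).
2 x^{5} + 50 x^{4} + 500 x^{3} + 2500 x^{2} + 6250 x + 6250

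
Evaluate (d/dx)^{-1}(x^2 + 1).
\frac{x^{3}}{3} + x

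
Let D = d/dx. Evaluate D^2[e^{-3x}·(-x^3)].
3 x \left(- 3 x^{2} + 6 x - 2\right) e^{- 3 x}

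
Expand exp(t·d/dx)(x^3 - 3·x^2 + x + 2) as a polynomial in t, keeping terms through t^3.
t^{3} + 3 t^{2} \left(x - 1\right) + t \left(3 x^{2} - 6 x + 1\right) + x^{3} - 3 x^{2} + x + 2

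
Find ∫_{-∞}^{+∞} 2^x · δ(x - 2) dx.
4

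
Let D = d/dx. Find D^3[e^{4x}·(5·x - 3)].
\left(320 x + 48\right) e^{4 x}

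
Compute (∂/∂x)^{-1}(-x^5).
- \frac{x^{6}}{6}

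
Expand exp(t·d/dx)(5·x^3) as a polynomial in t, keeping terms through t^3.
5 t^{3} + 15 t^{2} x + 15 t x^{2} + 5 x^{3}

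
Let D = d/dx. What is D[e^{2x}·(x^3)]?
x^{2} \left(2 x + 3\right) e^{2 x}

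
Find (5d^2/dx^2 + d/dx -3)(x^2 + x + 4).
- 3 x^{2} - x - 1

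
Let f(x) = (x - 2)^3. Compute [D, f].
3 \left(x - 2\right)^{2}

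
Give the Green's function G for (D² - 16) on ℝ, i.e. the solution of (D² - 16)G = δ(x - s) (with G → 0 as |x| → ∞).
-\frac{e^{-4|x-s|}}{8}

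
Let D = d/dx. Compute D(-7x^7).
- 49 x^{6}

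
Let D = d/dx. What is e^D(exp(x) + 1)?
e^{x + 1} + 1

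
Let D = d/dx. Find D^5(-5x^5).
-600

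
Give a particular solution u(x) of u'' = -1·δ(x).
-\frac{|x|}{2}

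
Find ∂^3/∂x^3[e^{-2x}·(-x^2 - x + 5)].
8 \left(x^{2} - 2 x - 5\right) e^{- 2 x}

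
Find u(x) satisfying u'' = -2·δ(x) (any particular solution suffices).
-|x|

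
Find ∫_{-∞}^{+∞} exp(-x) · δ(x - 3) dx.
e^{-3}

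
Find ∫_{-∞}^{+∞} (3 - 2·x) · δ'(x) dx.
2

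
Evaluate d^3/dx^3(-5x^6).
- 600 x^{3}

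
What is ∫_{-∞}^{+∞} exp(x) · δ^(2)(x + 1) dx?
e^{-1}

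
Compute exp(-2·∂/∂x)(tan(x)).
\tan{\left(x - 2 \right)}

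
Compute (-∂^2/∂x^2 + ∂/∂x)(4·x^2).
8 x - 8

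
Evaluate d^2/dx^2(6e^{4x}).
96 e^{4 x}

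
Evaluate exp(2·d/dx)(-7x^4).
- 7 x^{4} - 56 x^{3} - 168 x^{2} - 224 x - 112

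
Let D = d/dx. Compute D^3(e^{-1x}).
- e^{- x}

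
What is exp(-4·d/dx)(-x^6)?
- x^{6} + 24 x^{5} - 240 x^{4} + 1280 x^{3} - 3840 x^{2} + 6144 x - 4096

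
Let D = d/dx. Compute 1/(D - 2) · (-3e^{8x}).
- \frac{e^{8 x}}{2}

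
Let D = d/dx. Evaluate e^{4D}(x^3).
x^{3} + 12 x^{2} + 48 x + 64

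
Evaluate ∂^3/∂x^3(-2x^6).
- 240 x^{3}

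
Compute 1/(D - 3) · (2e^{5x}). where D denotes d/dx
e^{5 x}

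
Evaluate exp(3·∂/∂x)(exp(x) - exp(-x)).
2 \sinh{\left(x + 3 \right)}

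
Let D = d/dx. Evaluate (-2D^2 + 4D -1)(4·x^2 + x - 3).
- 4 x^{2} + 31 x - 9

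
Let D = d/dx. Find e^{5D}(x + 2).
x + 7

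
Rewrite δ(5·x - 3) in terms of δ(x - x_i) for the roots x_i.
\frac{\delta(x - 3/5)}{5}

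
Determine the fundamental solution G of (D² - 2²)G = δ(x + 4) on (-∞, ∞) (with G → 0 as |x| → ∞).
-\frac{e^{-2|x + 4|}}{4}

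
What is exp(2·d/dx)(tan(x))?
\tan{\left(x + 2 \right)}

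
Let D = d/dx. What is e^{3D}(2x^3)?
2 x^{3} + 18 x^{2} + 54 x + 54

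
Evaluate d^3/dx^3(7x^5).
420 x^{2}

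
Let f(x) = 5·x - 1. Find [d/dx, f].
5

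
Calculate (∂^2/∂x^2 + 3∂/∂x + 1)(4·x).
4 x + 12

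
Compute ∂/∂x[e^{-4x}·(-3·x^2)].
6 x \left(2 x - 1\right) e^{- 4 x}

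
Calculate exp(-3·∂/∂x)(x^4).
x^{4} - 12 x^{3} + 54 x^{2} - 108 x + 81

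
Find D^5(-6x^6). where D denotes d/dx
- 4320 x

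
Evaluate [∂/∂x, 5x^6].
30 x^{5}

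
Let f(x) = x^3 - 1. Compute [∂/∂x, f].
3 x^{2}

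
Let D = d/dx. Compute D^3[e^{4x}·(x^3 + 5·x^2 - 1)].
\left(64 x^{3} + 464 x^{2} + 552 x + 62\right) e^{4 x}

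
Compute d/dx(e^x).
e^{x}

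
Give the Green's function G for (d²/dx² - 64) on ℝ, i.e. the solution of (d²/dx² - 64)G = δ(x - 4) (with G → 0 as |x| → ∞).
-\frac{e^{-8|x - 4|}}{16}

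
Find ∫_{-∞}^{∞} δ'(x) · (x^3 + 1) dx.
0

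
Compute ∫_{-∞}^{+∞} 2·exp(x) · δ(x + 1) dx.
\frac{2}{e}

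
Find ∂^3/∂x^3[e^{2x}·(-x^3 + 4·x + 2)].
\left(- 8 x^{3} - 36 x^{2} - 4 x + 58\right) e^{2 x}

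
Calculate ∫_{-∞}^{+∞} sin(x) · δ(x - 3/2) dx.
\sin{\left(\frac{3}{2} \right)}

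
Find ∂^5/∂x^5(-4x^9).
- 60480 x^{4}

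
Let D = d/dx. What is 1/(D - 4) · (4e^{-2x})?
- \frac{2 e^{- 2 x}}{3}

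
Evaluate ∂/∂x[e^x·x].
\left(x + 1\right) e^{x}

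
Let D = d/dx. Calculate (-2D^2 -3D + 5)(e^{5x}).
- 60 e^{5 x}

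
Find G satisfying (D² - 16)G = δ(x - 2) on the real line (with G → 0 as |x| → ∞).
-\frac{e^{-4|x - 2|}}{8}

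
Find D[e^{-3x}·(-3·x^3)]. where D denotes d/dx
9 x^{2} \left(x - 1\right) e^{- 3 x}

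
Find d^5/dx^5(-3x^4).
0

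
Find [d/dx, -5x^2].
- 10 x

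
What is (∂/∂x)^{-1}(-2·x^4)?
- \frac{2 x^{5}}{5}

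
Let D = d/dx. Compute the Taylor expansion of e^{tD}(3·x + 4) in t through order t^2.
3 t + 3 x + 4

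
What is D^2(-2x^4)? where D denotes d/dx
- 24 x^{2}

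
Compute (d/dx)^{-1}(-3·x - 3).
- \frac{3 x^{2}}{2} - 3 x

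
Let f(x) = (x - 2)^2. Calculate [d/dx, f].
2 x - 4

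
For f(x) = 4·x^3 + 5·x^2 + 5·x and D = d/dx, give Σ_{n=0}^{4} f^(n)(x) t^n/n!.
4 t^{3} + t^{2} \left(12 x + 5\right) + t \left(12 x^{2} + 10 x + 5\right) + 4 x^{3} + 5 x^{2} + 5 x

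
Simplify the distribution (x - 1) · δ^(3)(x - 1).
-3\delta^{(2)}(x - 1)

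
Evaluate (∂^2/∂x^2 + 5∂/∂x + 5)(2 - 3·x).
- 15 x - 5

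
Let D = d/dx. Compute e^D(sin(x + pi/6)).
\sin{\left(x + \frac{\pi}{6} + 1 \right)}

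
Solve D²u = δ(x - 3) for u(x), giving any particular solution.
\frac{|x - 3|}{2}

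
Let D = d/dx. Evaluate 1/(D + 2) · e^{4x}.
\frac{e^{4 x}}{6}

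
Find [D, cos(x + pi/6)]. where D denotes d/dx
- \sin{\left(x + \frac{\pi}{6} \right)}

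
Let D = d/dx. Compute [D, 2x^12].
24 x^{11}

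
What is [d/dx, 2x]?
2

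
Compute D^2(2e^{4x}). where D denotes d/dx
32 e^{4 x}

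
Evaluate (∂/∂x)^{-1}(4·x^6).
\frac{4 x^{7}}{7}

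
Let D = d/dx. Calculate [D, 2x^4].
8 x^{3}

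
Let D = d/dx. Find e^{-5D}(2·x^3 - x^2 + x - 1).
2 x^{3} - 31 x^{2} + 161 x - 281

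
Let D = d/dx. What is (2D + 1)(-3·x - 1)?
- 3 x - 7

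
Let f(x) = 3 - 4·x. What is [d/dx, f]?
-4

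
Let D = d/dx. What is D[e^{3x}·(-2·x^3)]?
6 x^{2} \left(- x - 1\right) e^{3 x}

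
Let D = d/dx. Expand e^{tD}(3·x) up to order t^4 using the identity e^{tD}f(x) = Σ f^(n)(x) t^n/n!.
3 t + 3 x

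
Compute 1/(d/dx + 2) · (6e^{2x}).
\frac{3 e^{2 x}}{2}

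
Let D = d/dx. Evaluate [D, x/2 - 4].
\frac{1}{2}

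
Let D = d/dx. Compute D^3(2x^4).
48 x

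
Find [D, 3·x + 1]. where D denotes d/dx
3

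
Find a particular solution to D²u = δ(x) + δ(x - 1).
\frac{|x|}{2} + \frac{|x - 1|}{2}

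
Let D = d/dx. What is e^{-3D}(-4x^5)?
- 4 x^{5} + 60 x^{4} - 360 x^{3} + 1080 x^{2} - 1620 x + 972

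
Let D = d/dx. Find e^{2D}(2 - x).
- x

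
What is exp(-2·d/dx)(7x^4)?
7 x^{4} - 56 x^{3} + 168 x^{2} - 224 x + 112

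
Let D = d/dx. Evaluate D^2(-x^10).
- 90 x^{8}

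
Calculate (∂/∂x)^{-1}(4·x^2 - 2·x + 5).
\frac{4 x^{3}}{3} - x^{2} + 5 x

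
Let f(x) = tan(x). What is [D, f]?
\frac{1}{\cos^{2}{\left(x \right)}}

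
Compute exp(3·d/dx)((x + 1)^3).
x^{3} + 12 x^{2} + 48 x + 64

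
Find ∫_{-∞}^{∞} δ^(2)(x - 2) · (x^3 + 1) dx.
12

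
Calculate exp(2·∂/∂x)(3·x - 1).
3 x + 5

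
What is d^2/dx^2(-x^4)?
- 12 x^{2}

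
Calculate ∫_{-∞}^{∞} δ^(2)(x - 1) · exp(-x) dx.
e^{-1}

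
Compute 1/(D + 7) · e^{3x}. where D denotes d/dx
\frac{e^{3 x}}{10}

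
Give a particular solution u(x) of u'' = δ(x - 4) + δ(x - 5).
\frac{|x - 4|}{2} + \frac{|x - 5|}{2}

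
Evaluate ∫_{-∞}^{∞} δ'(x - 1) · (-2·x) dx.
2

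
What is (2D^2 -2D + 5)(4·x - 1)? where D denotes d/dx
20 x - 13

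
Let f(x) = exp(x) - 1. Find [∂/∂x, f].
e^{x}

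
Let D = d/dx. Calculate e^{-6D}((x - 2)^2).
x^{2} - 16 x + 64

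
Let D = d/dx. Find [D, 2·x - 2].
2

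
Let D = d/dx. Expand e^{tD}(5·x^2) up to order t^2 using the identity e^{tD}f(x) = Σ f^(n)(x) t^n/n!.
5 t^{2} + 10 t x + 5 x^{2}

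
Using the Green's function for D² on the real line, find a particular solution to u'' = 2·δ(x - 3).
|x - 3|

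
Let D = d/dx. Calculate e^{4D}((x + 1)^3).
x^{3} + 15 x^{2} + 75 x + 125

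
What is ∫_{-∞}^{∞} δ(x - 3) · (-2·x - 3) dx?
-9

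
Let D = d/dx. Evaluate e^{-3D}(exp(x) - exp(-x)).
- e^{3 - x} + e^{x - 3}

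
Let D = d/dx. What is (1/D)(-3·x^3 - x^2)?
- \frac{3 x^{4}}{4} - \frac{x^{3}}{3}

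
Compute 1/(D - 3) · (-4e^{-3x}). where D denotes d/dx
\frac{2 e^{- 3 x}}{3}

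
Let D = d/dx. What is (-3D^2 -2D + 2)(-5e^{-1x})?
- 5 e^{- x}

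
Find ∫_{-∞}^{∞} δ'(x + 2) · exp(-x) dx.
e^{2}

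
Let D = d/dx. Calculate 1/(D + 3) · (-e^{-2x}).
- e^{- 2 x}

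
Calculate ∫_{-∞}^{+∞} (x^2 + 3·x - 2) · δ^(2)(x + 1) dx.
2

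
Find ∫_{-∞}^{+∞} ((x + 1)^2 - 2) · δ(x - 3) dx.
14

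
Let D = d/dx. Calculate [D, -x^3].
- 3 x^{2}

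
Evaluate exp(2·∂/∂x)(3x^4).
3 x^{4} + 24 x^{3} + 72 x^{2} + 96 x + 48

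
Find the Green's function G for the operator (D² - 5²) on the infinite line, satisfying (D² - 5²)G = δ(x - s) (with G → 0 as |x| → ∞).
-\frac{e^{-5|x-s|}}{10}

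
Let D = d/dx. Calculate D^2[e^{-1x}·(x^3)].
x \left(x^{2} - 6 x + 6\right) e^{- x}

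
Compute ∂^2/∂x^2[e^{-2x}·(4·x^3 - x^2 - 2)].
2 \left(8 x^{3} - 26 x^{2} + 16 x - 5\right) e^{- 2 x}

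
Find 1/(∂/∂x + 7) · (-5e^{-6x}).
- 5 e^{- 6 x}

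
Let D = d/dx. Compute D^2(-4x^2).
-8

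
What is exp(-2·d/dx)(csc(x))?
\csc{\left(x - 2 \right)}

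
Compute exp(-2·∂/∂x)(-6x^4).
- 6 x^{4} + 48 x^{3} - 144 x^{2} + 192 x - 96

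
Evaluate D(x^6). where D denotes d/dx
6 x^{5}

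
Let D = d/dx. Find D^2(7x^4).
84 x^{2}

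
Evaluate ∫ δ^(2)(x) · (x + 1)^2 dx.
2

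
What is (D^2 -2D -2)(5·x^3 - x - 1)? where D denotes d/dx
- 10 x^{3} - 30 x^{2} + 32 x + 4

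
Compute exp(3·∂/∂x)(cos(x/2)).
\cos{\left(\frac{x}{2} + \frac{3}{2} \right)}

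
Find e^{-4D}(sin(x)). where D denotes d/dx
\sin{\left(x - 4 \right)}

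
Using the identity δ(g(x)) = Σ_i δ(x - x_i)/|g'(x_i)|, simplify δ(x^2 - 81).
\frac{\delta(x - 9) + \delta(x + 9)}{18}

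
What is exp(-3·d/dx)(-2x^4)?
- 2 x^{4} + 24 x^{3} - 108 x^{2} + 216 x - 162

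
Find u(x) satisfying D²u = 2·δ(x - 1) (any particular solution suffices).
|x - 1|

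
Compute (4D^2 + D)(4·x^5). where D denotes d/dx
20 x^{3} \left(x + 16\right)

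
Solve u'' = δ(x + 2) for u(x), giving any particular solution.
\frac{|x + 2|}{2}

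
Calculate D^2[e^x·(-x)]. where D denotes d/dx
\left(- x - 2\right) e^{x}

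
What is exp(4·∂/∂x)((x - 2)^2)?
x^{2} + 4 x + 4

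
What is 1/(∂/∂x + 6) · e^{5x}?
\frac{e^{5 x}}{11}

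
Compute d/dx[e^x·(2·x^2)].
2 x \left(x + 2\right) e^{x}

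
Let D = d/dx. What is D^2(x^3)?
6 x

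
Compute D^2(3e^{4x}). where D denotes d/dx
48 e^{4 x}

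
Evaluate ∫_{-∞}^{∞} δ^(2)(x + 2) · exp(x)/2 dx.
\frac{1}{2 e^{2}}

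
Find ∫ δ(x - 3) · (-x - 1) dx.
-4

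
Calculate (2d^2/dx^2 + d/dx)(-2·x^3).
6 x \left(- x - 4\right)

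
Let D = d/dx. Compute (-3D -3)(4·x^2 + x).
- 12 x^{2} - 27 x - 3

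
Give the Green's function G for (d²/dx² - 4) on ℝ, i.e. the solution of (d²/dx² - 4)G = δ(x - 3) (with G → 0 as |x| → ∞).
-\frac{e^{-2|x - 3|}}{4}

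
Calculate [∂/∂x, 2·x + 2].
2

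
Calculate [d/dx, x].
1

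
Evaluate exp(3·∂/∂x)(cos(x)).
\cos{\left(x + 3 \right)}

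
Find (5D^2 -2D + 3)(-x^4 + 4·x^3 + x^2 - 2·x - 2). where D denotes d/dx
- 3 x^{4} + 20 x^{3} - 81 x^{2} + 110 x + 8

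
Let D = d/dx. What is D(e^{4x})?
4 e^{4 x}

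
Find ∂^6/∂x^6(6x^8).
120960 x^{2}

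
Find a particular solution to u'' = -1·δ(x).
-\frac{|x|}{2}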